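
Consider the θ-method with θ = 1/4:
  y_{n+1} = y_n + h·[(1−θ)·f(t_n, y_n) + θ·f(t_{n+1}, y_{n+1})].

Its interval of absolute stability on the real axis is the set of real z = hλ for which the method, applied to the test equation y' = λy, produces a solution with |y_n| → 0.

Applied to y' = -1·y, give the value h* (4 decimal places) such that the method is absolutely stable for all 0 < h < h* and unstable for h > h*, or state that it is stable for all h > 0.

(-4.0000,0); λ=-1 ⇒ h* = (4)/1 = 4.0000.

Set f=λy, z=hλ:
  y_{n+1} = y_n + z·[3/4·y_n + 1/4·y_{n+1}] ⇒ (1 − 1/4z)y_{n+1} = (1 + 3/4z)y_n
  R(z) = (1 + 3/4z)/(1 − 1/4z).

Find x<0 with |R(x)|<1.
x=-0.52: |R|=0.5398
R=−1: 1+3/4x = −1+1/4x ⇒ -1/2x=2 ⇒ x=2/(-1/2)=-4.0000
Confirm numerically:
  x=-3.030: |R|=0.72404 <1
  x=-2.292: |R|=0.45709 <1
  x=-2.256: |R|=0.44246 <1
  x=-2.157: |R|=0.40133 <1
  x=-4.578: |R|=1.13476 >1
  x=-4.425: |R|=1.10089 >1
  x=-4.354: |R|=1.08475 >1
Interval (-4.0000, 0).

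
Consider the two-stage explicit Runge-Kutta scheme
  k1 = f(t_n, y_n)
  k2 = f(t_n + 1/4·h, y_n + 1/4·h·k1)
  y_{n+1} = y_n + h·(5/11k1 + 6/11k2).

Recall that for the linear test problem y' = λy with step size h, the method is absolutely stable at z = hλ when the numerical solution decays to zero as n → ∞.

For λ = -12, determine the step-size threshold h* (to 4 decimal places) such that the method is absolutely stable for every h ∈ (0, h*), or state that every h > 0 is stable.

Test eqn y'=λy, z=hλ:
  k1=λy_n ⇒ h·k1=z·y_n;  k2=λ(1+1/4z)y_n ⇒ h·k2=z(1+1/4z)y_n
  y_{n+1}/y_n = 1 + 5/11z + 6/11z(1+1/4z) = 1 + z + 3/22z²
  Hence R(z) = 1 + z + 3/22z².

Need |R(x)|<1, x<0.
x=-1.77: |R|=0.3428
R=1: x+3/22x²=0 ⇒ x=−22/3=-7.3333; min R=1−1/(4·3/22)=-0.8333>−1
Confirm numerically:
  x=-7.311: |R|=0.97773 <1
  x=-6.205: |R|=0.04528 <1
  x=-3.461: |R|=0.82757 <1
  x=-3.045: |R|=0.78063 <1
  x=-7.859: |R|=1.56335 >1
  x=-7.454: |R|=1.12265 >1
  x=-7.436: |R|=1.10410 >1
Stable set (-7.3333, 0).

(-7.3333,0); λ=-12 ⇒ h* = (22/3)/12 = 0.6111.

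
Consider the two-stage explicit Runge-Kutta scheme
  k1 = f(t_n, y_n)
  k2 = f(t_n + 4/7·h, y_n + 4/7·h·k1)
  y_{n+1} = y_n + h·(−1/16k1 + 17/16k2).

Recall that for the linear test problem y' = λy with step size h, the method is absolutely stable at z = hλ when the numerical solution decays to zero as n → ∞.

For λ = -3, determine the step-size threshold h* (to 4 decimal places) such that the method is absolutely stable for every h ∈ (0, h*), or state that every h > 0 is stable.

With y'=λy (z=hλ):
  k1=λy_n ⇒ h·k1=z·y_n;  k2=λ(1+4/7z)y_n ⇒ h·k2=z(1+4/7z)y_n
  y_{n+1}/y_n = 1 − 1/16z + 17/16z(1+4/7z) = 1 + z + 17/28z²
  ⇒ R(z) = 1 + z + 17/28z².

Solve |R(x)|<1 on ℝ⁻.
x=-1.52: |R|=0.8827
R=1: x+17/28x²=0 ⇒ x=−28/17=-1.6471; min R=1−1/(4·17/28)=0.5882>−1
Confirm numerically:
  x=-1.565: |R|=0.92203 <1
  x=-1.107: |R|=0.63702 <1
  x=-0.771: |R|=0.58991 <1
  x=-2.099: |R|=1.57595 >1
  x=-2.007: |R|=1.43860 >1
So |R|<1 on (-1.6471, 0).

(-1.6471,0); λ=-3 ⇒ h* = (28/17)/3 = 0.5490.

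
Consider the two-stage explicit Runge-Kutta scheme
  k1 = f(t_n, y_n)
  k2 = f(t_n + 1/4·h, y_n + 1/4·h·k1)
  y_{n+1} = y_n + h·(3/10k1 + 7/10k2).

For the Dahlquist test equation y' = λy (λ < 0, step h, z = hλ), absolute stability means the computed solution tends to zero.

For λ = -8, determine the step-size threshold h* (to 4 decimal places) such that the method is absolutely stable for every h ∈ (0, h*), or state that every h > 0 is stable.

Test eqn y'=λy, z=hλ:
  k1=λy_n ⇒ h·k1=z·y_n;  k2=λ(1+1/4z)y_n ⇒ h·k2=z(1+1/4z)y_n
  y_{n+1}/y_n = 1 + 3/10z + 7/10z(1+1/4z) = 1 + z + 7/40z²
  so R(z) = 1 + z + 7/40z².

Find x<0 with |R(x)|<1.
x=-1.07: |R|=0.1304
R=1: x+7/40x²=0 ⇒ x=−40/7=-5.7143; min R=1−1/(4·7/40)=-0.4286>−1
Confirm numerically:
  x=-5.382: |R|=0.68704 <1
  x=-5.355: |R|=0.66330 <1
  x=-4.167: |R|=0.12832 <1
  x=-5.944: |R|=1.23895 >1
  x=-5.917: |R|=1.20991 >1
  x=-5.791: |R|=1.07774 >1
So |R|<1 on (-5.7143, 0).

(-5.7143,0); λ=-8 ⇒ h* = (40/7)/8 = 0.7143.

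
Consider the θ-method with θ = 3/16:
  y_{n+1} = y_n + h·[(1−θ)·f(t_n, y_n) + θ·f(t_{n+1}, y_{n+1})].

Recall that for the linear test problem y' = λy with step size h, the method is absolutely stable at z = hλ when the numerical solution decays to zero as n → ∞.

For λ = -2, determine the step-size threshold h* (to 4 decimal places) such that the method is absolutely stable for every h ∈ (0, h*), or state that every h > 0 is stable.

(-3.2000,0); λ=-2 ⇒ h* = (16/5)/2 = 1.6000.

Test eqn y'=λy, z=hλ:
  y_{n+1} = y_n + z·[13/16·y_n + 3/16·y_{n+1}] ⇒ (1 − 3/16z)y_{n+1} = (1 + 13/16z)y_n
  ⇒ R(z) = (1 + 13/16z)/(1 − 3/16z).

Find x<0 with |R(x)|<1.
x=-1.43: |R|=0.1276
R=−1: 1+13/16x = −1+3/16x ⇒ -5/8x=2 ⇒ x=2/(-5/8)=-3.2000
Confirm numerically:
  x=-3.147: |R|=0.97917 <1
  x=-2.982: |R|=0.91261 <1
  x=-2.305: |R|=0.60943 <1
  x=-1.554: |R|=0.20337 <1
  x=-3.799: |R|=1.21864 >1
  x=-3.708: |R|=1.18729 >1
  x=-3.275: |R|=1.02904 >1
So |R|<1 on (-3.2000, 0).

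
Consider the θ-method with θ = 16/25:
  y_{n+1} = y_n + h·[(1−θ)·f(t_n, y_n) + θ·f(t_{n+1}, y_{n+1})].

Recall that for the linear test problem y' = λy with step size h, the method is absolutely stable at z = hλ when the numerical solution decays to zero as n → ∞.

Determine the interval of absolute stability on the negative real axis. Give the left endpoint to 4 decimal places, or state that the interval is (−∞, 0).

(−∞, 0) — no finite endpoint.

Set f=λy, z=hλ:
  y_{n+1} = y_n + z·[9/25·y_n + 16/25·y_{n+1}] ⇒ (1 − 16/25z)y_{n+1} = (1 + 9/25z)y_n
  ⇒ R(z) = (1 + 9/25z)/(1 − 16/25z).

Need |R(x)|<1, x<0.
x=-1.03: |R|=0.3792
x=-2: |R|=0.1228
x=-10: |R|=0.3514
x=-100: |R|=0.5385
θ=16/25≥1/2 ⇒ |1+9/25x|<|1−16/25x| ∀x<0 ⇒ interval (−∞,0).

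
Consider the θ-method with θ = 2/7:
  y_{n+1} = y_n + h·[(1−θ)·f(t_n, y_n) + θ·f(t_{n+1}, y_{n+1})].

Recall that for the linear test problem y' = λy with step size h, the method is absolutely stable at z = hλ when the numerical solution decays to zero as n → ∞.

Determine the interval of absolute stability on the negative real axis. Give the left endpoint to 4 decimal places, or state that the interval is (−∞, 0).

On y'=λy, z=hλ:
  y_{n+1} = y_n + z·[5/7·y_n + 2/7·y_{n+1}] ⇒ (1 − 2/7z)y_{n+1} = (1 + 5/7z)y_n
  R(z) = (1 + 5/7z)/(1 − 2/7z).

Solve |R(x)|<1 on ℝ⁻.
x=-0.98: |R|=0.2344
R=−1: 1+5/7x = −1+2/7x ⇒ -3/7x=2 ⇒ x=2/(-3/7)=-4.6667
Confirm numerically:
  x=-4.278: |R|=0.92504 <1
  x=-2.100: |R|=0.31250 <1
  x=-1.883: |R|=0.22432 <1
  x=-5.184: |R|=1.08936 >1
  x=-4.854: |R|=1.03364 >1
  x=-4.837: |R|=1.03065 >1
So |R|<1 on (-4.6667, 0).

z∈(-4.6667,0).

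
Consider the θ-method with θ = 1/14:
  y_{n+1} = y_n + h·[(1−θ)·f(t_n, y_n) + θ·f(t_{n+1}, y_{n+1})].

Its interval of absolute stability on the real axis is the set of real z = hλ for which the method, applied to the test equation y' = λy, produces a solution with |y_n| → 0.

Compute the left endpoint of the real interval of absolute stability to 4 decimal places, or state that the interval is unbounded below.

left endpoint -2.3333.

Set f=λy, z=hλ:
  y_{n+1} = y_n + z·[13/14·y_n + 1/14·y_{n+1}] ⇒ (1 − 1/14z)y_{n+1} = (1 + 13/14z)y_n
  Hence R(z) = (1 + 13/14z)/(1 − 1/14z).

Find x<0 with |R(x)|<1.
x=-0.43: |R|=0.5828
R=−1: 1+13/14x = −1+1/14x ⇒ -6/7x=2 ⇒ x=2/(-6/7)=-2.3333
Confirm numerically:
  x=-2.170: |R|=0.87879 <1
  x=-1.775: |R|=0.57528 <1
  x=-1.652: |R|=0.47764 <1
  x=-1.194: |R|=0.10017 <1
  x=-2.793: |R|=1.32847 >1
  x=-2.412: |R|=1.05752 >1
Stable set (-2.3333, 0).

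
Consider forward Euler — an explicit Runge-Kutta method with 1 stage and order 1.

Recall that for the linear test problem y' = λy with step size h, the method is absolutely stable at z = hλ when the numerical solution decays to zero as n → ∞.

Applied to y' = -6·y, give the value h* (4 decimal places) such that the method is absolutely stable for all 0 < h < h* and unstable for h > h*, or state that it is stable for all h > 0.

(-2.0000,0); λ=-6 ⇒ h* = 0.3333.

Test eqn y'=λy, z=hλ:
  order 1, 1-stage ⇒ R(z)=1+z
  (e.g. R(-0.42)=0.58000, |R|=0.58000)

Find x<0 with |R(x)|<1.
x=-0.42: |R|=0.5800
|R(-2.39)|=1.3900 |R(-2.06)|=1.0600 |R(-0.96)|=0.0400
Bisect:
  x_lo=-2.8763 |R|=1.8763  x_hi=-0.3682 |R|=0.6318
  mid=-1.62228 |R|=0.62228 →hi
  mid=-2.24931 |R|=1.24931 →lo
  mid=-1.93580 |R|=0.93580 →hi
  mid=-2.09255 |R|=1.09255 →lo
  mid=-2.01418 |R|=1.01418 →lo
  mid=-1.97499 |R|=0.97499 →hi
  mid=-1.99458 |R|=0.99458 →hi
  mid=-2.00438 |R|=1.00438 →lo
  mid=-1.99948 |R|=0.99948 →hi
  mid=-2.00193 |R|=1.00193 →lo
  ...
  [-2.00009,-1.99994] ⇒ x*=-2.0000
So |R|<1 on (-2.0000, 0).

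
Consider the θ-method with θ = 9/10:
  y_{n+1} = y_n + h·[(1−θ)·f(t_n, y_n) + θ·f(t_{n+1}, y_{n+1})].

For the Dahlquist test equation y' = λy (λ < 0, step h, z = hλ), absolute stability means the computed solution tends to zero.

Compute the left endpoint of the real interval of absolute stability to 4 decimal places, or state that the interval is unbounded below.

interval (−∞, 0).

Test eqn y'=λy, z=hλ:
  y_{n+1} = y_n + z·[1/10·y_n + 9/10·y_{n+1}] ⇒ (1 − 9/10z)y_{n+1} = (1 + 1/10z)y_n
  Hence R(z) = (1 + 1/10z)/(1 − 9/10z).

Find x<0 with |R(x)|<1.
x=-1.62: |R|=0.3409
x=-2: |R|=0.2857
x=-10: |R|=0.0000
x=-100: |R|=0.0989
θ=9/10≥1/2 ⇒ |1+1/10x|<|1−9/10x| ∀x<0 ⇒ unbounded interval.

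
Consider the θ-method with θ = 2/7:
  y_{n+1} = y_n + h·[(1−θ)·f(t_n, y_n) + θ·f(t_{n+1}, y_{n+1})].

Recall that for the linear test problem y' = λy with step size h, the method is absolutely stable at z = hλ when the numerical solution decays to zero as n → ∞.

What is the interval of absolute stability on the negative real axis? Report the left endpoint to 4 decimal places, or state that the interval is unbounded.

z∈(-4.6667,0).

Set f=λy, z=hλ:
  y_{n+1} = y_n + z·[5/7·y_n + 2/7·y_{n+1}] ⇒ (1 − 2/7z)y_{n+1} = (1 + 5/7z)y_n
  so R(z) = (1 + 5/7z)/(1 − 2/7z).

Find x<0 with |R(x)|<1.
x=-0.48: |R|=0.5779
R=−1: 1+5/7x = −1+2/7x ⇒ -3/7x=2 ⇒ x=2/(-3/7)=-4.6667
Confirm numerically:
  x=-4.490: |R|=0.96683 <1
  x=-3.505: |R|=0.75125 <1
  x=-3.243: |R|=0.68330 <1
  x=-2.299: |R|=0.38757 <1
  x=-5.085: |R|=1.07309 >1
  x=-5.029: |R|=1.06372 >1
  x=-4.840: |R|=1.03118 >1
So |R|<1 on (-4.6667, 0).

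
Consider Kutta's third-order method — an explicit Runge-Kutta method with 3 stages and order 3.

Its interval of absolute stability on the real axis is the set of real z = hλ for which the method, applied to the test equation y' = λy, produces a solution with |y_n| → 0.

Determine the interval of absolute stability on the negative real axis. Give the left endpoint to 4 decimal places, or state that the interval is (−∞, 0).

Set f=λy, z=hλ:
  order 3, 3-stage ⇒ R(z)=1+z+z^2/2+z^3/6
  (e.g. R(-0.58)=0.55568, |R|=0.55568)

Solve |R(x)|<1 on ℝ⁻.
x=-0.58: |R|=0.5557
|R(-2.74)|=1.4147 |R(-2.31)|=0.6963 |R(-0.54)|=0.5796
Bisect:
  x_lo=-3.0100 |R|=2.0250  x_hi=-0.3108 |R|=0.7325
  mid=-1.66038 |R|=0.04485 →hi
  mid=-2.33516 |R|=0.73094 →hi
  mid=-2.67256 |R|=1.28276 →lo
  mid=-2.50386 |R|=0.98545 →hi
  mid=-2.58821 |R|=1.12846 →lo
  mid=-2.54604 |R|=1.05558 →lo
  mid=-2.52495 |R|=1.02018 →lo
  mid=-2.51441 |R|=1.00273 →lo
  ...
  [-2.51276,-2.51259] ⇒ x*=-2.5127
So |R|<1 on (-2.5127, 0).

z∈(-2.5127,0).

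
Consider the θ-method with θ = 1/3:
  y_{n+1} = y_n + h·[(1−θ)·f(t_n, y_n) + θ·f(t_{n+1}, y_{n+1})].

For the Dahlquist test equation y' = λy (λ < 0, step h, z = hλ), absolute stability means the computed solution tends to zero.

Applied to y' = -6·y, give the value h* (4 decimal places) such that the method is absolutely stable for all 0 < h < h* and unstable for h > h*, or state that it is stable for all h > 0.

(-6.0000,0); λ=-6 ⇒ h* = (6)/6 = 1.0000.

With y'=λy (z=hλ):
  y_{n+1} = y_n + z·[2/3·y_n + 1/3·y_{n+1}] ⇒ (1 − 1/3z)y_{n+1} = (1 + 2/3z)y_n
  so R(z) = (1 + 2/3z)/(1 − 1/3z).

Boundary: |R(x)|=1, x<0.
x=-0.74: |R|=0.4064
R=−1: 1+2/3x = −1+1/3x ⇒ -1/3x=2 ⇒ x=2/(-1/3)=-6.0000
Confirm numerically:
  x=-5.721: |R|=0.96801 <1
  x=-3.959: |R|=0.70671 <1
  x=-3.154: |R|=0.53754 <1
  x=-6.449: |R|=1.04752 >1
  x=-6.038: |R|=1.00420 >1
Stable set (-6.0000, 0).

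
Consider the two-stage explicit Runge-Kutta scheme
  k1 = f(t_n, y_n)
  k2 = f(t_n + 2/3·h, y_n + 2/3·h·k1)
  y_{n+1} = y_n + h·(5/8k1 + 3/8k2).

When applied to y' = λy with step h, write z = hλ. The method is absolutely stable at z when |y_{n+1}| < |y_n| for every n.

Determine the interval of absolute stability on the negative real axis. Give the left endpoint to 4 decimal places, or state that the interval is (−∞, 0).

(-4.0000, 0).

Set f=λy, z=hλ:
  k1=λy_n ⇒ h·k1=z·y_n;  k2=λ(1+2/3z)y_n ⇒ h·k2=z(1+2/3z)y_n
  y_{n+1}/y_n = 1 + 5/8z + 3/8z(1+2/3z) = 1 + z + 1/4z²
  so R(z) = 1 + z + 1/4z².

Find x<0 with |R(x)|<1.
x=-1.57: |R|=0.0462
R=1: x+1/4x²=0 ⇒ x=−4=-4.0000; min R=1−1/(4·1/4)=0.0000>−1
Confirm numerically:
  x=-3.259: |R|=0.39627 <1
  x=-2.759: |R|=0.14402 <1
  x=-1.743: |R|=0.01651 <1
  x=-4.104: |R|=1.10670 >1
  x=-4.022: |R|=1.02212 >1
So |R|<1 on (-4.0000, 0).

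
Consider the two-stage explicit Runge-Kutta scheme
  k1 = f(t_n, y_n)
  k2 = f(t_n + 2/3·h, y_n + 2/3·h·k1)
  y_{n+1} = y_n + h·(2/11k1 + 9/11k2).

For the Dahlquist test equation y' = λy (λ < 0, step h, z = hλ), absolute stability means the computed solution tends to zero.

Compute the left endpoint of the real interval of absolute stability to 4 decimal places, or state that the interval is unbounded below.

left endpoint -1.8333.

On y'=λy, z=hλ:
  k1=λy_n ⇒ h·k1=z·y_n;  k2=λ(1+2/3z)y_n ⇒ h·k2=z(1+2/3z)y_n
  y_{n+1}/y_n = 1 + 2/11z + 9/11z(1+2/3z) = 1 + z + 6/11z²
  Hence R(z) = 1 + z + 6/11z².

Solve |R(x)|<1 on ℝ⁻.
x=-1.75: |R|=0.9205
R=1: x+6/11x²=0 ⇒ x=−11/6=-1.8333; min R=1−1/(4·6/11)=0.5417>−1
Confirm numerically:
  x=-1.321: |R|=0.63084 <1
  x=-1.172: |R|=0.57723 <1
  x=-1.042: |R|=0.55023 <1
  x=-0.950: |R|=0.54227 <1
  x=-2.166: |R|=1.39303 >1
  x=-2.089: |R|=1.29132 >1
So |R|<1 on (-1.8333, 0).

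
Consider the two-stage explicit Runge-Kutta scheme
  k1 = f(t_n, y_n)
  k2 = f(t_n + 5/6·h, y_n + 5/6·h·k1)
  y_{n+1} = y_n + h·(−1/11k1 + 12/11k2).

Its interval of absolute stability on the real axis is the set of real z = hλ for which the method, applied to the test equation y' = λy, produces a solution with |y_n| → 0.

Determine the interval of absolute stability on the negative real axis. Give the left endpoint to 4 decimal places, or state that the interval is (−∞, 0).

(-1.1000, 0).

Set f=λy, z=hλ:
  k1=λy_n ⇒ h·k1=z·y_n;  k2=λ(1+5/6z)y_n ⇒ h·k2=z(1+5/6z)y_n
  y_{n+1}/y_n = 1 − 1/11z + 12/11z(1+5/6z) = 1 + z + 10/11z²
  Hence R(z) = 1 + z + 10/11z².

Boundary: |R(x)|=1, x<0.
x=-0.34: |R|=0.7651
R=1: x+10/11x²=0 ⇒ x=−11/10=-1.1000; min R=1−1/(4·10/11)=0.7250>−1
Confirm numerically:
  x=-0.980: |R|=0.89309 <1
  x=-0.860: |R|=0.81236 <1
  x=-0.662: |R|=0.73640 <1
  x=-1.610: |R|=1.74645 >1
  x=-1.320: |R|=1.26400 >1
Interval (-1.1000, 0).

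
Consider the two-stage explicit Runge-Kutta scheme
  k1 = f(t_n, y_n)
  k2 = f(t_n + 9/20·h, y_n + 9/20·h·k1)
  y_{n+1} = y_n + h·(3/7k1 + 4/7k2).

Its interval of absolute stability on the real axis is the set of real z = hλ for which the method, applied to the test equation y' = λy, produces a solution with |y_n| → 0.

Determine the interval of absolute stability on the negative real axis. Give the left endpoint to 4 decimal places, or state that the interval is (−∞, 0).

Set f=λy, z=hλ:
  k1=λy_n ⇒ h·k1=z·y_n;  k2=λ(1+9/20z)y_n ⇒ h·k2=z(1+9/20z)y_n
  y_{n+1}/y_n = 1 + 3/7z + 4/7z(1+9/20z) = 1 + z + 9/35z²
  R(z) = 1 + z + 9/35z².

Find x<0 with |R(x)|<1.
x=-1.71: |R|=0.0419
R=1: x+9/35x²=0 ⇒ x=−35/9=-3.8889; min R=1−1/(4·9/35)=0.0278>−1
Confirm numerically:
  x=-2.500: |R|=0.10714 <1
  x=-2.453: |R|=0.09428 <1
  x=-2.007: |R|=0.02878 <1
  x=-4.370: |R|=1.54063 >1
  x=-4.021: |R|=1.13660 >1
Stable set (-3.8889, 0).

(-3.8889, 0).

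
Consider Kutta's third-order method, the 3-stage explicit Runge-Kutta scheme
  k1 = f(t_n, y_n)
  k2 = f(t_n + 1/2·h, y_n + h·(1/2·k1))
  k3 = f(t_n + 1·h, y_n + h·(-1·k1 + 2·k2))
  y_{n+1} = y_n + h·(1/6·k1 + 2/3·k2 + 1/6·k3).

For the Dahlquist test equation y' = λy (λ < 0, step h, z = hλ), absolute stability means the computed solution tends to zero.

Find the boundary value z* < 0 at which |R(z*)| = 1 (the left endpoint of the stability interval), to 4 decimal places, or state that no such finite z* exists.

left endpoint -2.5127.

With y'=λy (z=hλ):
  order 3, 3-stage ⇒ R(z)=1+z+z^2/2+z^3/6
  (e.g. R(-1.57)=0.01747, |R|=0.01747)

Find x<0 with |R(x)|<1.
x=-1.57: |R|=0.0175
|R(-2.7)|=1.3355 |R(-1.78)|=0.1358 |R(-1.49)|=0.0687
Bisect:
  x_lo=-2.9534 |R|=1.8857  x_hi=-0.1389 |R|=0.8703
  mid=-1.54615 |R|=0.03311 →hi
  mid=-2.24979 |R|=0.61692 →hi
  mid=-2.60161 |R|=1.15221 →lo
  mid=-2.42570 |R|=0.86250 →hi
  mid=-2.51366 |R|=1.00150 →lo
  mid=-2.46968 |R|=0.93058 →hi
  mid=-2.49167 |R|=0.96568 →hi
  ...
  [-2.51280,-2.51263] ⇒ x*=-2.5127
Stable set (-2.5127, 0).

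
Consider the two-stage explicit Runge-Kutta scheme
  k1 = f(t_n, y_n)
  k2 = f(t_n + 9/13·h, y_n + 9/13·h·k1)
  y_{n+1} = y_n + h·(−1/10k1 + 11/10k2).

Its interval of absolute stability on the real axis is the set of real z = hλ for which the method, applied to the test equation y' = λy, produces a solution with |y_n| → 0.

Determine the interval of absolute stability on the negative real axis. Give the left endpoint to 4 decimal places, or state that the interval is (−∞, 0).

With y'=λy (z=hλ):
  k1=λy_n ⇒ h·k1=z·y_n;  k2=λ(1+9/13z)y_n ⇒ h·k2=z(1+9/13z)y_n
  y_{n+1}/y_n = 1 − 1/10z + 11/10z(1+9/13z) = 1 + z + 99/130z²
  Hence R(z) = 1 + z + 99/130z².

Find x<0 with |R(x)|<1.
x=-0.47: |R|=0.6982
R=1: x+99/130x²=0 ⇒ x=−130/99=-1.3131; min R=1−1/(4·99/130)=0.6717>−1
Confirm numerically:
  x=-1.117: |R|=0.83316 <1
  x=-0.915: |R|=0.72258 <1
  x=-0.787: |R|=0.68467 <1
  x=-0.776: |R|=0.68258 <1
  x=-1.806: |R|=1.67786 >1
  x=-1.596: |R|=1.34380 >1
  x=-1.533: |R|=1.25668 >1
So |R|<1 on (-1.3131, 0).

z∈(-1.3131,0).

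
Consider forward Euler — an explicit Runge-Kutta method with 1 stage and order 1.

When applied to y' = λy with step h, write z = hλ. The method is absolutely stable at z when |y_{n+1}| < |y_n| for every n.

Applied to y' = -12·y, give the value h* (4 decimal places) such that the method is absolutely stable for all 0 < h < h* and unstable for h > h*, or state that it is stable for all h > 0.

On y'=λy, z=hλ:
  order 1, 1-stage ⇒ R(z)=1+z
  (e.g. R(-0.45)=0.55000, |R|=0.55000)

Need |R(x)|<1, x<0.
x=-0.45: |R|=0.5500
|R(-2.15)|=1.1500 |R(-1.11)|=0.1100 |R(-0.51)|=0.4900
Bisect:
  x_lo=-2.6016 |R|=1.6016  x_hi=-0.1533 |R|=0.8467
  mid=-1.37743 |R|=0.37743 →hi
  mid=-1.98950 |R|=0.98950 →hi
  mid=-2.29553 |R|=1.29553 →lo
  mid=-2.14251 |R|=1.14251 →lo
  mid=-2.06600 |R|=1.06600 →lo
  mid=-2.02775 |R|=1.02775 →lo
  mid=-2.00862 |R|=1.00862 →lo
  mid=-1.99906 |R|=0.99906 →hi
  ...
  [-2.00011,-1.99996] ⇒ x*=-2.0000
Stable set (-2.0000, 0).

(-2.0000,0); λ=-12 ⇒ h* = 0.1667.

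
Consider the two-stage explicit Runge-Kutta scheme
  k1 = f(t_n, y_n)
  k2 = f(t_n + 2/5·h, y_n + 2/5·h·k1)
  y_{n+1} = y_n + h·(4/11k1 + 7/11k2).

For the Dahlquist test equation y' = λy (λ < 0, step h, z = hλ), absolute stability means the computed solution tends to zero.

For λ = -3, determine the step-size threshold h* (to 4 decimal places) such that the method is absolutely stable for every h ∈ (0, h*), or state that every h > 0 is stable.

Set f=λy, z=hλ:
  k1=λy_n ⇒ h·k1=z·y_n;  k2=λ(1+2/5z)y_n ⇒ h·k2=z(1+2/5z)y_n
  y_{n+1}/y_n = 1 + 4/11z + 7/11z(1+2/5z) = 1 + z + 14/55z²
  R(z) = 1 + z + 14/55z².

Boundary: |R(x)|=1, x<0.
x=-1.66: |R|=0.0414
R=1: x+14/55x²=0 ⇒ x=−55/14=-3.9286; min R=1−1/(4·14/55)=0.0179>−1
Confirm numerically:
  x=-3.721: |R|=0.80340 <1
  x=-3.388: |R|=0.53381 <1
  x=-2.185: |R|=0.03026 <1
  x=-1.770: |R|=0.02747 <1
  x=-4.499: |R|=1.65325 >1
  x=-4.483: |R|=1.63267 >1
  x=-4.387: |R|=1.51192 >1
Interval (-3.9286, 0).

(-3.9286,0); λ=-3 ⇒ h* = (55/14)/3 = 1.3095.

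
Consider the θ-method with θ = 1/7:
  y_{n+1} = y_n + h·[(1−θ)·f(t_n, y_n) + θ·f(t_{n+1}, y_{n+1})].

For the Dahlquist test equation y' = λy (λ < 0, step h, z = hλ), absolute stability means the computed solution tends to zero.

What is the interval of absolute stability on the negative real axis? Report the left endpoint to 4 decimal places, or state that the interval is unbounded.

z∈(-2.8000,0).

On y'=λy, z=hλ:
  y_{n+1} = y_n + z·[6/7·y_n + 1/7·y_{n+1}] ⇒ (1 − 1/7z)y_{n+1} = (1 + 6/7z)y_n
  so R(z) = (1 + 6/7z)/(1 − 1/7z).

Find x<0 with |R(x)|<1.
x=-0.44: |R|=0.5860
R=−1: 1+6/7x = −1+1/7x ⇒ -5/7x=2 ⇒ x=2/(-5/7)=-2.8000
Confirm numerically:
  x=-2.270: |R|=0.71413 <1
  x=-2.000: |R|=0.55556 <1
  x=-1.594: |R|=0.29835 <1
  x=-2.991: |R|=1.09559 >1
  x=-2.888: |R|=1.04450 >1
Stable set (-2.8000, 0).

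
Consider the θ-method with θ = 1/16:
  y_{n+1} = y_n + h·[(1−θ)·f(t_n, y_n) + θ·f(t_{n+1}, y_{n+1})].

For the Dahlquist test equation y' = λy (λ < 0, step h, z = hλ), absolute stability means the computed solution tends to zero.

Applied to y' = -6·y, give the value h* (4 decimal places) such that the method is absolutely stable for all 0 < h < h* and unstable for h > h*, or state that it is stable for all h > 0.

On y'=λy, z=hλ:
  y_{n+1} = y_n + z·[15/16·y_n + 1/16·y_{n+1}] ⇒ (1 − 1/16z)y_{n+1} = (1 + 15/16z)y_n
  R(z) = (1 + 15/16z)/(1 − 1/16z).

Find x<0 with |R(x)|<1.
x=-1.2: |R|=0.1163
R=−1: 1+15/16x = −1+1/16x ⇒ -7/8x=2 ⇒ x=2/(-7/8)=-2.2857
Confirm numerically:
  x=-2.215: |R|=0.94565 <1
  x=-1.606: |R|=0.45950 <1
  x=-1.538: |R|=0.40312 <1
  x=-1.488: |R|=0.36139 <1
  x=-2.844: |R|=1.41477 >1
  x=-2.754: |R|=1.34958 >1
  x=-2.326: |R|=1.03078 >1
So |R|<1 on (-2.2857, 0).

(-2.2857,0); λ=-6 ⇒ h* = (16/7)/6 = 0.3810.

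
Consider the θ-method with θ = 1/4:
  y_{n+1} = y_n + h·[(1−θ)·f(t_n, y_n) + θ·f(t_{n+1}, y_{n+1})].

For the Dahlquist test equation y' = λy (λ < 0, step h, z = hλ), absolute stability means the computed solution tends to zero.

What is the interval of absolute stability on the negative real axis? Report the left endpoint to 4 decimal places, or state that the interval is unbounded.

Test eqn y'=λy, z=hλ:
  y_{n+1} = y_n + z·[3/4·y_n + 1/4·y_{n+1}] ⇒ (1 − 1/4z)y_{n+1} = (1 + 3/4z)y_n
  so R(z) = (1 + 3/4z)/(1 − 1/4z).

Need |R(x)|<1, x<0.
x=-1.79: |R|=0.2366
R=−1: 1+3/4x = −1+1/4x ⇒ -1/2x=2 ⇒ x=2/(-1/2)=-4.0000
Confirm numerically:
  x=-2.783: |R|=0.64116 <1
  x=-2.293: |R|=0.45749 <1
  x=-1.731: |R|=0.20817 <1
  x=-4.536: |R|=1.12559 >1
  x=-4.502: |R|=1.11809 >1
  x=-4.262: |R|=1.06342 >1
Interval (-4.0000, 0).

z∈(-4.0000,0).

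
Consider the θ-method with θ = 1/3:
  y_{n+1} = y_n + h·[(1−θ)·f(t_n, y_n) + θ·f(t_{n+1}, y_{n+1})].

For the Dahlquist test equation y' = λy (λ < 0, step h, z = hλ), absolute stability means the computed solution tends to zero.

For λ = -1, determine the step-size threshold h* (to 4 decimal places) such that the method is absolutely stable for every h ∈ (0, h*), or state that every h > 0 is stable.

With y'=λy (z=hλ):
  y_{n+1} = y_n + z·[2/3·y_n + 1/3·y_{n+1}] ⇒ (1 − 1/3z)y_{n+1} = (1 + 2/3z)y_n
  R(z) = (1 + 2/3z)/(1 − 1/3z).

Need |R(x)|<1, x<0.
x=-1.24: |R|=0.1226
R=−1: 1+2/3x = −1+1/3x ⇒ -1/3x=2 ⇒ x=2/(-1/3)=-6.0000
Confirm numerically:
  x=-4.727: |R|=0.83525 <1
  x=-4.385: |R|=0.78131 <1
  x=-3.082: |R|=0.52022 <1
  x=-6.515: |R|=1.05413 >1
  x=-6.405: |R|=1.04306 >1
  x=-6.271: |R|=1.02923 >1
Stable set (-6.0000, 0).

(-6.0000,0); λ=-1 ⇒ h* = (6)/1 = 6.0000.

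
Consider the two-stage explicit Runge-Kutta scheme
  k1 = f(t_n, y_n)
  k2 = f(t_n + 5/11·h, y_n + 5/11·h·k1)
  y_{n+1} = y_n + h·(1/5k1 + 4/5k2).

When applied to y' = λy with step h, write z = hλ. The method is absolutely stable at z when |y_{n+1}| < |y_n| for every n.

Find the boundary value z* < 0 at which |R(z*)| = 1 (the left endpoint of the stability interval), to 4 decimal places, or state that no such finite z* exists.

z* = -2.7500.

On y'=λy, z=hλ:
  k1=λy_n ⇒ h·k1=z·y_n;  k2=λ(1+5/11z)y_n ⇒ h·k2=z(1+5/11z)y_n
  y_{n+1}/y_n = 1 + 1/5z + 4/5z(1+5/11z) = 1 + z + 4/11z²
  ⇒ R(z) = 1 + z + 4/11z².

Need |R(x)|<1, x<0.
x=-0.99: |R|=0.3664
R=1: x+4/11x²=0 ⇒ x=−11/4=-2.7500; min R=1−1/(4·4/11)=0.3125>−1
Confirm numerically:
  x=-2.436: |R|=0.72185 <1
  x=-1.720: |R|=0.35578 <1
  x=-1.478: |R|=0.31636 <1
  x=-1.224: |R|=0.32079 <1
  x=-3.252: |R|=1.59364 >1
  x=-2.927: |R|=1.18839 >1
Interval (-2.7500, 0).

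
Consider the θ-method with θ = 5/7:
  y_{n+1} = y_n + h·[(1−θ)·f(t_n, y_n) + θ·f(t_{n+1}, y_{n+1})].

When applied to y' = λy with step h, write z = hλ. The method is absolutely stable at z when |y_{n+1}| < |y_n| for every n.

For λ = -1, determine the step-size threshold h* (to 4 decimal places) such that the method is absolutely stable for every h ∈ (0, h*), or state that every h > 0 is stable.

(−∞, 0) — no finite endpoint. Any h>0 works for λ=-1.

Set f=λy, z=hλ:
  y_{n+1} = y_n + z·[2/7·y_n + 5/7·y_{n+1}] ⇒ (1 − 5/7z)y_{n+1} = (1 + 2/7z)y_n
  Hence R(z) = (1 + 2/7z)/(1 − 5/7z).

Solve |R(x)|<1 on ℝ⁻.
x=-1.19: |R|=0.3568
x=-2: |R|=0.1765
x=-10: |R|=0.2281
x=-100: |R|=0.3807
θ=5/7≥1/2 ⇒ |1+2/7x|<|1−5/7x| ∀x<0 ⇒ unbounded interval.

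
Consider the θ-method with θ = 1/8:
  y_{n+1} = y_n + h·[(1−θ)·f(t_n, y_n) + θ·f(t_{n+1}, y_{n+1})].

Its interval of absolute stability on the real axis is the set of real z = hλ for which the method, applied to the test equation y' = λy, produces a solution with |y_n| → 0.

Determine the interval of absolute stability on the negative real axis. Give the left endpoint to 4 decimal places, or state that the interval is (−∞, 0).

(-2.6667, 0).

Test eqn y'=λy, z=hλ:
  y_{n+1} = y_n + z·[7/8·y_n + 1/8·y_{n+1}] ⇒ (1 − 1/8z)y_{n+1} = (1 + 7/8z)y_n
  ⇒ R(z) = (1 + 7/8z)/(1 − 1/8z).

Find x<0 with |R(x)|<1.
x=-0.36: |R|=0.6555
R=−1: 1+7/8x = −1+1/8x ⇒ -3/4x=2 ⇒ x=2/(-3/4)=-2.6667
Confirm numerically:
  x=-2.315: |R|=0.79544 <1
  x=-1.632: |R|=0.35548 <1
  x=-1.125: |R|=0.01370 <1
  x=-3.118: |R|=1.24357 >1
  x=-2.718: |R|=1.02874 >1
Interval (-2.6667, 0).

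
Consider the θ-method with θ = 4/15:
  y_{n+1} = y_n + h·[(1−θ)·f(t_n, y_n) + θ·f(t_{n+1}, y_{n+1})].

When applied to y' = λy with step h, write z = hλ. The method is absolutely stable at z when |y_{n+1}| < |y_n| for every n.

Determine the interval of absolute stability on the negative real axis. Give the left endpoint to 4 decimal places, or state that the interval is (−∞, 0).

Set f=λy, z=hλ:
  y_{n+1} = y_n + z·[11/15·y_n + 4/15·y_{n+1}] ⇒ (1 − 4/15z)y_{n+1} = (1 + 11/15z)y_n
  ⇒ R(z) = (1 + 11/15z)/(1 − 4/15z).

Boundary: |R(x)|=1, x<0.
x=-1.3: |R|=0.0347
R=−1: 1+11/15x = −1+4/15x ⇒ -7/15x=2 ⇒ x=2/(-7/15)=-4.2857
Confirm numerically:
  x=-3.948: |R|=0.92323 <1
  x=-3.843: |R|=0.89797 <1
  x=-1.806: |R|=0.21895 <1
  x=-4.813: |R|=1.10776 >1
  x=-4.698: |R|=1.08540 >1
  x=-4.612: |R|=1.06829 >1
So |R|<1 on (-4.2857, 0).

(-4.2857, 0).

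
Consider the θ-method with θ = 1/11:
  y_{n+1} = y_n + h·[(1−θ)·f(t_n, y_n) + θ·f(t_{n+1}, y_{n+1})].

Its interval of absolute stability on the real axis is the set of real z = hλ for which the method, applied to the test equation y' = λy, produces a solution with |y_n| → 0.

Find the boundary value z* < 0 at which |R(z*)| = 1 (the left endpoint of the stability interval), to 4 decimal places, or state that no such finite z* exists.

Set f=λy, z=hλ:
  y_{n+1} = y_n + z·[10/11·y_n + 1/11·y_{n+1}] ⇒ (1 − 1/11z)y_{n+1} = (1 + 10/11z)y_n
  so R(z) = (1 + 10/11z)/(1 − 1/11z).

Boundary: |R(x)|=1, x<0.
x=-0.62: |R|=0.4131
R=−1: 1+10/11x = −1+1/11x ⇒ -9/11x=2 ⇒ x=2/(-9/11)=-2.4444
Confirm numerically:
  x=-2.344: |R|=0.93225 <1
  x=-1.611: |R|=0.40520 <1
  x=-1.389: |R|=0.23327 <1
  x=-1.317: |R|=0.17618 <1
  x=-2.896: |R|=1.29246 >1
  x=-2.859: |R|=1.26921 >1
So |R|<1 on (-2.4444, 0).

z* = -2.4444.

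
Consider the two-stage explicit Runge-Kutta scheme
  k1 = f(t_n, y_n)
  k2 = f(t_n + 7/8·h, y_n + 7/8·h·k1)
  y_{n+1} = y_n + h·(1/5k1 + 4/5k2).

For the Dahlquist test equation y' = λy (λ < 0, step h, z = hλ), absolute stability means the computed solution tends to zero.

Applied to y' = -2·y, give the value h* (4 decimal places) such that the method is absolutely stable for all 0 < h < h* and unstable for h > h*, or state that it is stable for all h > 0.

(-1.4286,0); λ=-2 ⇒ h* = (10/7)/2 = 0.7143.

Test eqn y'=λy, z=hλ:
  k1=λy_n ⇒ h·k1=z·y_n;  k2=λ(1+7/8z)y_n ⇒ h·k2=z(1+7/8z)y_n
  y_{n+1}/y_n = 1 + 1/5z + 4/5z(1+7/8z) = 1 + z + 7/10z²
  so R(z) = 1 + z + 7/10z².

Find x<0 with |R(x)|<1.
x=-0.5: |R|=0.6750
R=1: x+7/10x²=0 ⇒ x=−10/7=-1.4286; min R=1−1/(4·7/10)=0.6429>−1
Confirm numerically:
  x=-1.345: |R|=0.92132 <1
  x=-1.315: |R|=0.89546 <1
  x=-0.968: |R|=0.68792 <1
  x=-1.897: |R|=1.62203 >1
  x=-1.868: |R|=1.57460 >1
  x=-1.638: |R|=1.24013 >1
Stable set (-1.4286, 0).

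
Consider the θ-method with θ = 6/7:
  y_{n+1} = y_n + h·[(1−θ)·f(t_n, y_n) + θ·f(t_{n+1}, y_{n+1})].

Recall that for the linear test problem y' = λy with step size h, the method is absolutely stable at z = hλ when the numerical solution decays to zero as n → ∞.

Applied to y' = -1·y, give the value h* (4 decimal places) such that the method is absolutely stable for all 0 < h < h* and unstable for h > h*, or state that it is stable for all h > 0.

interval (−∞, 0). Any h>0 works for λ=-1.

On y'=λy, z=hλ:
  y_{n+1} = y_n + z·[1/7·y_n + 6/7·y_{n+1}] ⇒ (1 − 6/7z)y_{n+1} = (1 + 1/7z)y_n
  Hence R(z) = (1 + 1/7z)/(1 − 6/7z).

Boundary: |R(x)|=1, x<0.
x=-0.47: |R|=0.6650
x=-2: |R|=0.2632
x=-10: |R|=0.0448
x=-100: |R|=0.1532
θ=6/7≥1/2 ⇒ |1+1/7x|<|1−6/7x| ∀x<0 ⇒ stable on all of ℝ⁻.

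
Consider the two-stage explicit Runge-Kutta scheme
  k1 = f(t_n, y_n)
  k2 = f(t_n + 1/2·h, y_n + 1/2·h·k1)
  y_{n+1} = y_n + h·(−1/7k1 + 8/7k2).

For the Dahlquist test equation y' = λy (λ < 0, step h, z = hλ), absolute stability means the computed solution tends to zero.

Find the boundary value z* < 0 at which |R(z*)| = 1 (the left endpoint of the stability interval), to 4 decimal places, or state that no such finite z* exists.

z* = -1.7500.

On y'=λy, z=hλ:
  k1=λy_n ⇒ h·k1=z·y_n;  k2=λ(1+1/2z)y_n ⇒ h·k2=z(1+1/2z)y_n
  y_{n+1}/y_n = 1 − 1/7z + 8/7z(1+1/2z) = 1 + z + 4/7z²
  so R(z) = 1 + z + 4/7z².

Find x<0 with |R(x)|<1.
x=-1.69: |R|=0.9421
R=1: x+4/7x²=0 ⇒ x=−7/4=-1.7500; min R=1−1/(4·4/7)=0.5625>−1
Confirm numerically:
  x=-1.687: |R|=0.93927 <1
  x=-1.307: |R|=0.66914 <1
  x=-0.856: |R|=0.56271 <1
  x=-1.932: |R|=1.20093 >1
  x=-1.890: |R|=1.15120 >1
So |R|<1 on (-1.7500, 0).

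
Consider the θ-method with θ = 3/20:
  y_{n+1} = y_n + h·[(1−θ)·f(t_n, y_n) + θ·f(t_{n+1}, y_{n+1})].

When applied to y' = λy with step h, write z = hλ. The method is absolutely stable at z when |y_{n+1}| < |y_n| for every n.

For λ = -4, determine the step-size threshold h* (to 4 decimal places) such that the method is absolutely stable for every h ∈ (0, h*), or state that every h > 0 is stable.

(-2.8571,0); λ=-4 ⇒ h* = (20/7)/4 = 0.7143.

Set f=λy, z=hλ:
  y_{n+1} = y_n + z·[17/20·y_n + 3/20·y_{n+1}] ⇒ (1 − 3/20z)y_{n+1} = (1 + 17/20z)y_n
  R(z) = (1 + 17/20z)/(1 − 3/20z).

Boundary: |R(x)|=1, x<0.
x=-1.54: |R|=0.2510
R=−1: 1+17/20x = −1+3/20x ⇒ -7/10x=2 ⇒ x=2/(-7/10)=-2.8571
Confirm numerically:
  x=-2.686: |R|=0.91461 <1
  x=-2.432: |R|=0.78195 <1
  x=-1.969: |R|=0.52005 <1
  x=-1.175: |R|=0.00106 <1
  x=-3.249: |R|=1.18442 >1
  x=-3.179: |R|=1.15255 >1
  x=-3.011: |R|=1.07419 >1
So |R|<1 on (-2.8571, 0).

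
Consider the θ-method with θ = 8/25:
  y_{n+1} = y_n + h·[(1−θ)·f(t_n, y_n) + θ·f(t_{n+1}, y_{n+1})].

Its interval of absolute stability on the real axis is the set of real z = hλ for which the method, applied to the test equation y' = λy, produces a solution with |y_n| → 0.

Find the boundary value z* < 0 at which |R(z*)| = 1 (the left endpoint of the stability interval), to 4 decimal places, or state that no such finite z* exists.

left endpoint -5.5556.

On y'=λy, z=hλ:
  y_{n+1} = y_n + z·[17/25·y_n + 8/25·y_{n+1}] ⇒ (1 − 8/25z)y_{n+1} = (1 + 17/25z)y_n
  R(z) = (1 + 17/25z)/(1 − 8/25z).

Boundary: |R(x)|=1, x<0.
x=-0.31: |R|=0.7180
R=−1: 1+17/25x = −1+8/25x ⇒ -9/25x=2 ⇒ x=2/(-9/25)=-5.5556
Confirm numerically:
  x=-4.763: |R|=0.88696 <1
  x=-4.190: |R|=0.78999 <1
  x=-3.913: |R|=0.73744 <1
  x=-2.578: |R|=0.41263 <1
  x=-5.669: |R|=1.01451 >1
  x=-5.589: |R|=1.00432 >1
  x=-5.584: |R|=1.00367 >1
Interval (-5.5556, 0).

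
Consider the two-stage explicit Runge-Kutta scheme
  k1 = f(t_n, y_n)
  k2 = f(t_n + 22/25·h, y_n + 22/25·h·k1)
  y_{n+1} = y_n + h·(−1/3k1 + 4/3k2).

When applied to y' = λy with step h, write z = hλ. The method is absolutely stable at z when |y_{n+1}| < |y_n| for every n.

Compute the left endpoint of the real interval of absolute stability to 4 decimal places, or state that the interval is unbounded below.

Test eqn y'=λy, z=hλ:
  k1=λy_n ⇒ h·k1=z·y_n;  k2=λ(1+22/25z)y_n ⇒ h·k2=z(1+22/25z)y_n
  y_{n+1}/y_n = 1 − 1/3z + 4/3z(1+22/25z) = 1 + z + 88/75z²
  Hence R(z) = 1 + z + 88/75z².

Find x<0 with |R(x)|<1.
x=-0.33: |R|=0.7978
R=1: x+88/75x²=0 ⇒ x=−75/88=-0.8523; min R=1−1/(4·88/75)=0.7869>−1
Confirm numerically:
  x=-0.753: |R|=0.91229 <1
  x=-0.568: |R|=0.81055 <1
  x=-0.537: |R|=0.80135 <1
  x=-0.470: |R|=0.78919 <1
  x=-1.435: |R|=1.98116 >1
  x=-1.416: |R|=1.93660 >1
  x=-0.996: |R|=1.16797 >1
Interval (-0.8523, 0).

left endpoint -0.8523.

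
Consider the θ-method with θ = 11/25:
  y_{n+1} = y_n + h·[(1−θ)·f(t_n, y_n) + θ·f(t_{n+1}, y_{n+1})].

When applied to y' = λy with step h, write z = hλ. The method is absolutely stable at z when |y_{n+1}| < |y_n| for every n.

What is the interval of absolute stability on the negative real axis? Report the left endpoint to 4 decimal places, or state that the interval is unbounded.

On y'=λy, z=hλ:
  y_{n+1} = y_n + z·[14/25·y_n + 11/25·y_{n+1}] ⇒ (1 − 11/25z)y_{n+1} = (1 + 14/25z)y_n
  R(z) = (1 + 14/25z)/(1 − 11/25z).

Need |R(x)|<1, x<0.
x=-1.78: |R|=0.0018
R=−1: 1+14/25x = −1+11/25x ⇒ -3/25x=2 ⇒ x=2/(-3/25)=-16.6667
Confirm numerically:
  x=-12.397: |R|=0.92062 <1
  x=-10.965: |R|=0.88253 <1
  x=-6.823: |R|=0.70485 <1
  x=-17.197: |R|=1.00743 >1
  x=-16.851: |R|=1.00263 >1
Interval (-16.6667, 0).

z∈(-16.6667,0).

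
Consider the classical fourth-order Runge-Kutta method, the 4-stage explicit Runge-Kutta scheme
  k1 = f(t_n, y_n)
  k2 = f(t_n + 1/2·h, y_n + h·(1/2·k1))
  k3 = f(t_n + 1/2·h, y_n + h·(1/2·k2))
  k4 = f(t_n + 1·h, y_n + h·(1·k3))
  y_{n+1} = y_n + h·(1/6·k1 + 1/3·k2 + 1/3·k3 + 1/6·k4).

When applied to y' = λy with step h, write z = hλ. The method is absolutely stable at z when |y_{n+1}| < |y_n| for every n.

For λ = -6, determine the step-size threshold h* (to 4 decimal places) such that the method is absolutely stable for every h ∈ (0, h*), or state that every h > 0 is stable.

On y'=λy, z=hλ:
  order 4, 4-stage ⇒ R(z)=1+z+z^2/2+z^3/6+z^4/24
  (e.g. R(-1.27)=0.30345, |R|=0.30345)

Need |R(x)|<1, x<0.
x=-1.27: |R|=0.3034
|R(-2.72)|=0.9059 |R(-2.07)|=0.3592 |R(-0.65)|=0.5229
Bisect:
  x_lo=-3.6776 |R|=3.4168  x_hi=-0.1072 |R|=0.8984
  mid=-1.89242 |R|=0.30306 →hi
  mid=-2.78503 |R|=0.99960 →hi
  mid=-3.23134 |R|=1.90882 →lo
  mid=-3.00818 |R|=1.39145 →lo
  mid=-2.89661 |R|=1.18121 →lo
  mid=-2.84082 |R|=1.08699 →lo
  mid=-2.81292 |R|=1.04246 →lo
  ...
  [-2.78547,-2.78525] ⇒ x*=-2.7853
Interval (-2.7853, 0).

(-2.7853,0); λ=-6 ⇒ h* = 0.4642.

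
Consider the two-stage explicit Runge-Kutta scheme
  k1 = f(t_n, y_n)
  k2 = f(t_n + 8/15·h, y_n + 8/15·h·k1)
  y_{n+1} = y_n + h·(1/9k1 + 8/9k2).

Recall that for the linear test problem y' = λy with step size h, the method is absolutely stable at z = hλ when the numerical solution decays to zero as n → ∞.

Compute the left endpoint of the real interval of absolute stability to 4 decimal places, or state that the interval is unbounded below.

Set f=λy, z=hλ:
  k1=λy_n ⇒ h·k1=z·y_n;  k2=λ(1+8/15z)y_n ⇒ h·k2=z(1+8/15z)y_n
  y_{n+1}/y_n = 1 + 1/9z + 8/9z(1+8/15z) = 1 + z + 64/135z²
  R(z) = 1 + z + 64/135z².

Boundary: |R(x)|=1, x<0.
x=-0.7: |R|=0.5323
R=1: x+64/135x²=0 ⇒ x=−135/64=-2.1094; min R=1−1/(4·64/135)=0.4727>−1
Confirm numerically:
  x=-1.903: |R|=0.81382 <1
  x=-1.673: |R|=0.65390 <1
  x=-1.544: |R|=0.58616 <1
  x=-1.335: |R|=0.50991 <1
  x=-2.501: |R|=1.46433 >1
  x=-2.413: |R|=1.34733 >1
  x=-2.368: |R|=1.29033 >1
Stable set (-2.1094, 0).

left endpoint -2.1094.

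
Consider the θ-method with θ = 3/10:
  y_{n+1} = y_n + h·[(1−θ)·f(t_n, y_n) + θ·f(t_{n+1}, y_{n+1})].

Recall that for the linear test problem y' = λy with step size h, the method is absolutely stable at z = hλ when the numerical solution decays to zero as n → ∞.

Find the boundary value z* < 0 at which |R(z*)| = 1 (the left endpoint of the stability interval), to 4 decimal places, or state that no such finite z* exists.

With y'=λy (z=hλ):
  y_{n+1} = y_n + z·[7/10·y_n + 3/10·y_{n+1}] ⇒ (1 − 3/10z)y_{n+1} = (1 + 7/10z)y_n
  so R(z) = (1 + 7/10z)/(1 − 3/10z).

Solve |R(x)|<1 on ℝ⁻.
x=-1.2: |R|=0.1176
R=−1: 1+7/10x = −1+3/10x ⇒ -2/5x=2 ⇒ x=2/(-2/5)=-5.0000
Confirm numerically:
  x=-4.377: |R|=0.89227 <1
  x=-3.660: |R|=0.74452 <1
  x=-2.852: |R|=0.53697 <1
  x=-5.400: |R|=1.06107 >1
  x=-5.099: |R|=1.01565 >1
So |R|<1 on (-5.0000, 0).

z* = -5.0000.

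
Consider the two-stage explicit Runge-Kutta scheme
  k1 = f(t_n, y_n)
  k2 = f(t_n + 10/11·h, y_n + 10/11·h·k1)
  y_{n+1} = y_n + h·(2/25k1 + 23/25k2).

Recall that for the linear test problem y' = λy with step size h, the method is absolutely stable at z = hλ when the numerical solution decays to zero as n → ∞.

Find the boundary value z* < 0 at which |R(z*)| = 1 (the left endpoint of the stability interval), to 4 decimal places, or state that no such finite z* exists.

Test eqn y'=λy, z=hλ:
  k1=λy_n ⇒ h·k1=z·y_n;  k2=λ(1+10/11z)y_n ⇒ h·k2=z(1+10/11z)y_n
  y_{n+1}/y_n = 1 + 2/25z + 23/25z(1+10/11z) = 1 + z + 46/55z²
  ⇒ R(z) = 1 + z + 46/55z².

Boundary: |R(x)|=1, x<0.
x=-1.07: |R|=0.8876
R=1: x+46/55x²=0 ⇒ x=−55/46=-1.1957; min R=1−1/(4·46/55)=0.7011>−1
Confirm numerically:
  x=-1.146: |R|=0.95241 <1
  x=-0.819: |R|=0.74200 <1
  x=-0.783: |R|=0.72977 <1
  x=-1.680: |R|=1.68055 >1
  x=-1.673: |R|=1.66792 >1
Stable set (-1.1957, 0).

left endpoint -1.1957.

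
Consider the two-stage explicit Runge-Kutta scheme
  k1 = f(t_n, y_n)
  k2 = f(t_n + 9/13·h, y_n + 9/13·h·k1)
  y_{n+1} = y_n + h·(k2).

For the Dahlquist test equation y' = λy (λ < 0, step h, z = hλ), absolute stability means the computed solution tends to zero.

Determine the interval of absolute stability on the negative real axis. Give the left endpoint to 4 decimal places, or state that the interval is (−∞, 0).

On y'=λy, z=hλ:
  k1=λy_n ⇒ h·k1=z·y_n;  k2=λ(1+9/13z)y_n ⇒ h·k2=z(1+9/13z)y_n
  y_{n+1}/y_n = 1 + z(1+9/13z) = 1 + z + 9/13z²
  so R(z) = 1 + z + 9/13z².

Solve |R(x)|<1 on ℝ⁻.
x=-0.83: |R|=0.6469
R=1: x+9/13x²=0 ⇒ x=−13/9=-1.4444; min R=1−1/(4·9/13)=0.6389>−1
Confirm numerically:
  x=-1.301: |R|=0.87080 <1
  x=-1.276: |R|=0.85120 <1
  x=-0.860: |R|=0.65203 <1
  x=-0.798: |R|=0.64286 <1
  x=-1.882: |R|=1.57010 >1
  x=-1.738: |R|=1.35322 >1
  x=-1.521: |R|=1.08061 >1
So |R|<1 on (-1.4444, 0).

z∈(-1.4444,0).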